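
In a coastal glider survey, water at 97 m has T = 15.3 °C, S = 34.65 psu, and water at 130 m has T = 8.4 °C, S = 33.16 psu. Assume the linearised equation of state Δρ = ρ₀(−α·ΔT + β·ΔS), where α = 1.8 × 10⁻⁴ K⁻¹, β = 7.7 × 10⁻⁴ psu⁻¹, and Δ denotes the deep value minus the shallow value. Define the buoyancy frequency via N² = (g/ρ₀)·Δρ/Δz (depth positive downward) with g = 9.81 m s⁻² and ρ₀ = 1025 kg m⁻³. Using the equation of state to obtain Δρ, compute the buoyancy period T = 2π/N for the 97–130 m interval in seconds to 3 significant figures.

1.18 × 10³ s

ΔT = -6.9 K, ΔS = -1.49 psu (deep − shallow).
Δρ/ρ₀ = −αΔT + βΔS = 1.242 × 10⁻³ − 1.1473 × 10⁻³ = 9.47 × 10⁻⁵, so Δρ ≈ 0.09707 kg m⁻³.
N² = (g/ρ₀)·Δρ/Δz = g·(Δρ/ρ₀)/Δz = 9.81 × 9.47 × 10⁻⁵ / 33 = 2.8152 × 10⁻⁵ s⁻².
N = √(2.8152 × 10⁻⁵) = 5.3058 × 10⁻³ rad s⁻¹ → T = 2π/N = 1.1842 × 10³ s ≈ 1.18 × 10³ s.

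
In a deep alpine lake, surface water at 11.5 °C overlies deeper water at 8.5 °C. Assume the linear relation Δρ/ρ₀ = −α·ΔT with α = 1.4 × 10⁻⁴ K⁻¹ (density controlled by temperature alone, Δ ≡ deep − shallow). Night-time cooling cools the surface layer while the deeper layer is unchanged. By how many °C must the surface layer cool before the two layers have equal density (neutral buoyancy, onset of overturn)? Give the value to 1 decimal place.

With temperature the only control, equal density requires T_surf′ = T_deep.
T_surf′ = 8.5 °C.
Cooling required: 11.5 − 8.5 = 3.0 °C.

3.0 °C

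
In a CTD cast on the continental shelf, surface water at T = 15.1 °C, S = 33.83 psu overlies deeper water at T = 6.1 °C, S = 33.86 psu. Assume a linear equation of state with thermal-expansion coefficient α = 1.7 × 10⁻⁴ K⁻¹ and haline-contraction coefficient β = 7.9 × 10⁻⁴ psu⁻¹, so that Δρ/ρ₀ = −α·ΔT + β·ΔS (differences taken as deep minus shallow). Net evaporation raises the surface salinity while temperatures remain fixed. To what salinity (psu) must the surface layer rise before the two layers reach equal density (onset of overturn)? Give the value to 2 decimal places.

35.80 psu

Neutral buoyancy requires −α(T_deep − T_surf) + β(S_deep − S_surf′) = 0.
S_surf′ = S_deep − (α/β)·ΔT = 33.86 − (1.7 × 10⁻⁴/7.9 × 10⁻⁴)·(-9.0) = 35.7967 psu.
Increase required: 35.7967 − 33.83 = 1.9667 psu.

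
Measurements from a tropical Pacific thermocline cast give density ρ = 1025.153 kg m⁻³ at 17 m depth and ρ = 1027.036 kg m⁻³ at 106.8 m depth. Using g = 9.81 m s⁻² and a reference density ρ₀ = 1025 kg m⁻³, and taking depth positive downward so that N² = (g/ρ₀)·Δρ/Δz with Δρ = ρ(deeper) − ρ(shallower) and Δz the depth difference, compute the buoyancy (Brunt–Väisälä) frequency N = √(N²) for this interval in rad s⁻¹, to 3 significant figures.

0.0142 rad s⁻¹

Δρ = 1027.036 − 1025.153 = 1.883 kg m⁻³ over Δz = 106.8 − 17 = 89.8 m.
N² = (9.81/1025) × (1.883/89.8) = 2.0069 × 10⁻⁴ s⁻².
N = √(2.0069 × 10⁻⁴) = 0.014167 rad s⁻¹ ≈ 0.0142 rad s⁻¹.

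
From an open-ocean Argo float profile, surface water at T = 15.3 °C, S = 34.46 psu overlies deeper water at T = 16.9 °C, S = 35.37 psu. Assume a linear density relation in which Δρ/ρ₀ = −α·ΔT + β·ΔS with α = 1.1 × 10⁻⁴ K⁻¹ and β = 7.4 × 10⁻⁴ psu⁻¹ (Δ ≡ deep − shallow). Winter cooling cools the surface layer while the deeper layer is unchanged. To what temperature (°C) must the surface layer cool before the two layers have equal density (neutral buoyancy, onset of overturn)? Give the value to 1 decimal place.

Neutral buoyancy requires Δρ = 0, i.e. −α(T_deep − T_surf′) + β(S_deep − S_surf) = 0.
T_surf′ = T_deep − (β/α)·ΔS = 16.9 − (7.4 × 10⁻⁴/1.1 × 10⁻⁴)·(+0.91) = 10.778 °C.
Cooling required: 15.3 − (10.778) = 4.522 °C.

10.8 °C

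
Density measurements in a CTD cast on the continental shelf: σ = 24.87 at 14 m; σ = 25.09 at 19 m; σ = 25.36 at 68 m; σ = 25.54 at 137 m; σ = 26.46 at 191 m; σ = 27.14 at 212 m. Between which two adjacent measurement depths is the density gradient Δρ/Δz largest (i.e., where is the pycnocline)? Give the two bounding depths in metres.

Compute the density gradient over each adjacent pair:
  14–19 m: Δρ/Δz = 0.22/5 = 0.044 kg m⁻⁴
  19–68 m: Δρ/Δz = 0.27/49 = 5.5 × 10⁻³ kg m⁻⁴
  68–137 m: Δρ/Δz = 0.18/69 = 2.6 × 10⁻³ kg m⁻⁴
  137–191 m: Δρ/Δz = 0.92/54 = 0.017 kg m⁻⁴
  191–212 m: Δρ/Δz = 0.68/21 = 0.032 kg m⁻⁴
The largest gradient is in the 14–19 m interval — the pycnocline.

14–19 m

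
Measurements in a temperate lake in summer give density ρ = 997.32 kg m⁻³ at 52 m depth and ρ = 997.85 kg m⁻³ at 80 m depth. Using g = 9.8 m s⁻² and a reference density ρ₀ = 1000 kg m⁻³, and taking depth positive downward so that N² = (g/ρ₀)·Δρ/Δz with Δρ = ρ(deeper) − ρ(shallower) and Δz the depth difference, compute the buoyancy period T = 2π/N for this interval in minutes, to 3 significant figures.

7.69 min

Δρ = 997.85 − 997.32 = 0.53 kg m⁻³ over Δz = 80 − 52 = 28 m.
N² = (9.8/1000) × (0.53/28) = 1.8550 × 10⁻⁴ s⁻².
N = √(1.8550 × 10⁻⁴) = 0.013620 rad s⁻¹, so T = 2π/N = 461.32 s = 7.6887 min ≈ 7.69 min.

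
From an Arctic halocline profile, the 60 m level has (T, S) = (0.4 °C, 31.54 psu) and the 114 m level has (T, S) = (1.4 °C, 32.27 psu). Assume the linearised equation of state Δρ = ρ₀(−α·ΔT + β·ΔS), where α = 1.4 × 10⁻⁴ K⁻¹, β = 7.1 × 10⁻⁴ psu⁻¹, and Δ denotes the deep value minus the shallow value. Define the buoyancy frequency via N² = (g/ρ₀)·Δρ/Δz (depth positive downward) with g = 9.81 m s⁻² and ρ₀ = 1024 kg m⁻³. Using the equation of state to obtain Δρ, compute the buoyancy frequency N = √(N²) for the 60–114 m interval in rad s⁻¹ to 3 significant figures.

ΔT = +1.0 K, ΔS = +0.73 psu (deep − shallow).
Δρ/ρ₀ = −αΔT + βΔS = -1.40 × 10⁻⁴ + 5.183 × 10⁻⁴ = 3.783 × 10⁻⁴, so Δρ ≈ 0.3874 kg m⁻³.
N² = (g/ρ₀)·Δρ/Δz = g·(Δρ/ρ₀)/Δz = 9.81 × 3.783 × 10⁻⁴ / 54 = 6.8725 × 10⁻⁵ s⁻².
N = √(6.8725 × 10⁻⁵) = 8.2901 × 10⁻³ rad s⁻¹ ≈ 8.29 × 10⁻³ rad s⁻¹.

8.29 × 10⁻³ rad s⁻¹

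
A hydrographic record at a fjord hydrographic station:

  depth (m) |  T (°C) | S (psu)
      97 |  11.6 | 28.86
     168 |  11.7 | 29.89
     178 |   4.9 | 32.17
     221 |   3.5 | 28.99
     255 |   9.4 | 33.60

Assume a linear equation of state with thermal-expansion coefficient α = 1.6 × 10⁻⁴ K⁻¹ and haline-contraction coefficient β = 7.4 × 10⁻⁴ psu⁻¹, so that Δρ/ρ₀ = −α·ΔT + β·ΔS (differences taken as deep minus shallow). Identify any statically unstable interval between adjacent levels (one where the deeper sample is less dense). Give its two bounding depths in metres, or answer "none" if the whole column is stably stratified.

178–221 m

Evaluate Δρ/ρ₀ = −αΔT + βΔS across each adjacent pair:
  97–168 m: −αΔT+βΔS = −(1.6 × 10⁻⁴)(+0.1)+(7.4 × 10⁻⁴)(+1.03) = 7.5 × 10⁻⁴ → stable
  168–178 m: −αΔT+βΔS = −(1.6 × 10⁻⁴)(-6.8)+(7.4 × 10⁻⁴)(+2.28) = 2.8 × 10⁻³ → stable
  178–221 m: −αΔT+βΔS = −(1.6 × 10⁻⁴)(-1.4)+(7.4 × 10⁻⁴)(-3.18) = -2.1 × 10⁻³ → UNSTABLE
  221–255 m: −αΔT+βΔS = −(1.6 × 10⁻⁴)(+5.9)+(7.4 × 10⁻⁴)(+4.61) = 2.5 × 10⁻³ → stable
The 178–221 m interval has Δρ < 0: lighter water underlies denser water.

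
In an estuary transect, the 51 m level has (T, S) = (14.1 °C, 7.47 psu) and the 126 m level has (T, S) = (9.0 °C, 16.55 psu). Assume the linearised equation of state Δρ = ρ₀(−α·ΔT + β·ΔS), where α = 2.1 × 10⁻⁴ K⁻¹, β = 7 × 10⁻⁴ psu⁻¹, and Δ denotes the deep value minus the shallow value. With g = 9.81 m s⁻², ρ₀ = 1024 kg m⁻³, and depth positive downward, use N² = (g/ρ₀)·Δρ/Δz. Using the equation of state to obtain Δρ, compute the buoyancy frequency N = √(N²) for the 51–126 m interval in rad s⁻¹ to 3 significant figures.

0.0312 rad s⁻¹

ΔT = -5.1 K, ΔS = +9.08 psu (deep − shallow).
Δρ/ρ₀ = −αΔT + βΔS = 1.071 × 10⁻³ + 6.356 × 10⁻³ = 7.427 × 10⁻³, so Δρ ≈ 7.605 kg m⁻³.
N² = (g/ρ₀)·Δρ/Δz = g·(Δρ/ρ₀)/Δz = 9.81 × 7.427 × 10⁻³ / 75 = 9.7145 × 10⁻⁴ s⁻².
N = √(9.7145 × 10⁻⁴) = 0.031168 rad s⁻¹ ≈ 0.0312 rad s⁻¹.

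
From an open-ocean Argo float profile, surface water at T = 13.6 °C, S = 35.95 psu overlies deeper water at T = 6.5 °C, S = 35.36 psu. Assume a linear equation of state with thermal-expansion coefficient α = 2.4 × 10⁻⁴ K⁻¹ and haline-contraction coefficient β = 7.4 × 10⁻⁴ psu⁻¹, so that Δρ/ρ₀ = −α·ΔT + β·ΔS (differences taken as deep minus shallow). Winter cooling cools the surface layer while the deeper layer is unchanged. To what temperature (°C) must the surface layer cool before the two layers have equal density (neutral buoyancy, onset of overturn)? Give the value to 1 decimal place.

8.3 °C

Neutral buoyancy requires Δρ = 0, i.e. −α(T_deep − T_surf′) + β(S_deep − S_surf) = 0.
T_surf′ = T_deep − (β/α)·ΔS = 6.5 − (7.4 × 10⁻⁴/2.4 × 10⁻⁴)·(-0.59) = 8.319 °C.
Cooling required: 13.6 − (8.319) = 5.281 °C.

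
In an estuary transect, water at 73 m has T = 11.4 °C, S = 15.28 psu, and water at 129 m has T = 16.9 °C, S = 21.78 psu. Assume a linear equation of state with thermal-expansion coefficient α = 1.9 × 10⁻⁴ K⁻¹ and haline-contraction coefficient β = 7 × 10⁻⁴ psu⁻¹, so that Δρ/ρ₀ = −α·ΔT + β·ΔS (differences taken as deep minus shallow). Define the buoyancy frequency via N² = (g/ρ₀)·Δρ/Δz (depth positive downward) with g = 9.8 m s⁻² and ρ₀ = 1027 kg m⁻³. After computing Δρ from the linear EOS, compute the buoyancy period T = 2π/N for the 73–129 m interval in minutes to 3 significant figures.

ΔT = +5.5 K, ΔS = +6.50 psu (deep − shallow).
Δρ/ρ₀ = −αΔT + βΔS = -1.045 × 10⁻³ + 4.55 × 10⁻³ = 3.505 × 10⁻³, so Δρ ≈ 3.600 kg m⁻³.
N² = (g/ρ₀)·Δρ/Δz = g·(Δρ/ρ₀)/Δz = 9.8 × 3.505 × 10⁻³ / 56 = 6.1338 × 10⁻⁴ s⁻².
N = √(6.1338 × 10⁻⁴) = 0.024767 rad s⁻¹ → T = 2π/N = 253.69 s = 4.2282 min ≈ 4.23 min.

4.23 min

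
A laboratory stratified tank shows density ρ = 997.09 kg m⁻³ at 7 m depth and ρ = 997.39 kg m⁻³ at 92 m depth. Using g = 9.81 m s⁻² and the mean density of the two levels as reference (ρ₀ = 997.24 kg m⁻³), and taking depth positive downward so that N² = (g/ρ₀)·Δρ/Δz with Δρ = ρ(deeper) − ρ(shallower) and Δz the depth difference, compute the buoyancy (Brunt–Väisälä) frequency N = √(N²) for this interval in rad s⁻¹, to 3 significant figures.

Δρ = 997.39 − 997.09 = 0.30 kg m⁻³ over Δz = 92 − 7 = 85 m.
N² = (9.81/997.24) × (0.30/85) = 3.4719 × 10⁻⁵ s⁻².
N = √(3.4719 × 10⁻⁵) = 5.8923 × 10⁻³ rad s⁻¹ ≈ 5.89 × 10⁻³ rad s⁻¹.

5.89 × 10⁻³ rad s⁻¹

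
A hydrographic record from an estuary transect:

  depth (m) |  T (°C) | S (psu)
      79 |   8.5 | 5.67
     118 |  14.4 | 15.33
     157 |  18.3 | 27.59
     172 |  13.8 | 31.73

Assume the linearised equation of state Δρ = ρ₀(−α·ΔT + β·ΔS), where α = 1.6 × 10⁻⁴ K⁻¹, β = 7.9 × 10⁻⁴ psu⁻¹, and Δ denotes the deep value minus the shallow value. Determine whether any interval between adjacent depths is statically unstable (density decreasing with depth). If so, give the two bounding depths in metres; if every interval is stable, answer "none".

none

Evaluate Δρ/ρ₀ = −αΔT + βΔS across each adjacent pair:
  79–118 m: −αΔT+βΔS = −(1.6 × 10⁻⁴)(+5.9)+(7.9 × 10⁻⁴)(+9.66) = 6.7 × 10⁻³ → stable
  118–157 m: −αΔT+βΔS = −(1.6 × 10⁻⁴)(+3.9)+(7.9 × 10⁻⁴)(+12.26) = 9.1 × 10⁻³ → stable
  157–172 m: −αΔT+βΔS = −(1.6 × 10⁻⁴)(-4.5)+(7.9 × 10⁻⁴)(+4.14) = 4.0 × 10⁻³ → stable
Every interval has Δρ > 0: the column is stably stratified throughout.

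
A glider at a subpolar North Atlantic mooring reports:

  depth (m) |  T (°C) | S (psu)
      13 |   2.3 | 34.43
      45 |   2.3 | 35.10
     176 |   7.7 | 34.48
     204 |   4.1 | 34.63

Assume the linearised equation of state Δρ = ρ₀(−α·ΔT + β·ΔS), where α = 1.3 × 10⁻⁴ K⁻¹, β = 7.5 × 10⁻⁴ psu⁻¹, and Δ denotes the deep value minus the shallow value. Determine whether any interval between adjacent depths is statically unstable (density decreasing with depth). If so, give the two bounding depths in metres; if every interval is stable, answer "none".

45–176 m

Evaluate Δρ/ρ₀ = −αΔT + βΔS across each adjacent pair:
  13–45 m: −αΔT+βΔS = −(1.3 × 10⁻⁴)(+0.0)+(7.5 × 10⁻⁴)(+0.67) = 5.0 × 10⁻⁴ → stable
  45–176 m: −αΔT+βΔS = −(1.3 × 10⁻⁴)(+5.4)+(7.5 × 10⁻⁴)(-0.62) = -1.2 × 10⁻³ → UNSTABLE
  176–204 m: −αΔT+βΔS = −(1.3 × 10⁻⁴)(-3.6)+(7.5 × 10⁻⁴)(+0.15) = 5.8 × 10⁻⁴ → stable
The 45–176 m interval has Δρ < 0: lighter water underlies denser water.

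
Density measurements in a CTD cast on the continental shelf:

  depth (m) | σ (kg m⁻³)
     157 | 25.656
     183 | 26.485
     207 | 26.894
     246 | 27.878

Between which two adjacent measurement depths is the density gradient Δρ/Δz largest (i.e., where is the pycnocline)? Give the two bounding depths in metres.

Compute the density gradient over each adjacent pair:
  157–183 m: Δρ/Δz = 0.829/26 = 0.032 kg m⁻⁴
  183–207 m: Δρ/Δz = 0.409/24 = 0.017 kg m⁻⁴
  207–246 m: Δρ/Δz = 0.984/39 = 0.025 kg m⁻⁴
The largest gradient is in the 157–183 m interval — the pycnocline.

157–183 m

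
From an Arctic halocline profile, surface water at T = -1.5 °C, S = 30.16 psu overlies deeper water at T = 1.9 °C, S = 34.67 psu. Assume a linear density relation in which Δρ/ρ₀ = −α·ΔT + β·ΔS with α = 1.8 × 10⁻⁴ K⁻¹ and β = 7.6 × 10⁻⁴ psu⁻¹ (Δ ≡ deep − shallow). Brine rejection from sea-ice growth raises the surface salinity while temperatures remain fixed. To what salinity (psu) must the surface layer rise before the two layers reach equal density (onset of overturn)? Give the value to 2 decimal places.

33.86 psu

Neutral buoyancy requires −α(T_deep − T_surf) + β(S_deep − S_surf′) = 0.
S_surf′ = S_deep − (α/β)·ΔT = 34.67 − (1.8 × 10⁻⁴/7.6 × 10⁻⁴)·(+3.4) = 33.8647 psu.
Increase required: 33.8647 − 30.16 = 3.7047 psu.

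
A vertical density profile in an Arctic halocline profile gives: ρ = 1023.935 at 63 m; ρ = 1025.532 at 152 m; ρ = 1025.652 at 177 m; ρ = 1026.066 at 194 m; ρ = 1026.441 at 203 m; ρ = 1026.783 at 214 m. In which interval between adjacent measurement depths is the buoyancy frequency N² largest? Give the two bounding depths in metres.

Compute the density gradient over each adjacent pair:
  63–152 m: Δρ/Δz = 1.597/89 = 0.018 kg m⁻⁴
  152–177 m: Δρ/Δz = 0.120/25 = 4.8 × 10⁻³ kg m⁻⁴
  177–194 m: Δρ/Δz = 0.414/17 = 0.024 kg m⁻⁴
  194–203 m: Δρ/Δz = 0.375/9 = 0.042 kg m⁻⁴
  203–214 m: Δρ/Δz = 0.342/11 = 0.031 kg m⁻⁴
The largest gradient is in the 194–203 m interval — the pycnocline.

194–203 m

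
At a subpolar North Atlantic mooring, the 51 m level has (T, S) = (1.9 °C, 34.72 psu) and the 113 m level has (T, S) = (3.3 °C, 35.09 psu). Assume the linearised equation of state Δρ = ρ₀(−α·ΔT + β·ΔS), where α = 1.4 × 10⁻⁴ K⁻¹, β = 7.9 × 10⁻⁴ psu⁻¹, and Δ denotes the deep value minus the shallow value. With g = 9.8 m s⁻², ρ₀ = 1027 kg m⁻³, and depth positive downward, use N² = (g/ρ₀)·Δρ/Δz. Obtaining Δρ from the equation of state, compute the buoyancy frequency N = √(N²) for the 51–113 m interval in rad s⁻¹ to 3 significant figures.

3.90 × 10⁻³ rad s⁻¹

ΔT = +1.4 K, ΔS = +0.37 psu (deep − shallow).
Δρ/ρ₀ = −αΔT + βΔS = -1.96 × 10⁻⁴ + 2.923 × 10⁻⁴ = 9.63 × 10⁻⁵, so Δρ ≈ 0.09890 kg m⁻³.
N² = (g/ρ₀)·Δρ/Δz = g·(Δρ/ρ₀)/Δz = 9.8 × 9.63 × 10⁻⁵ / 62 = 1.5222 × 10⁻⁵ s⁻².
N = √(1.5222 × 10⁻⁵) = 3.9015 × 10⁻³ rad s⁻¹ ≈ 3.90 × 10⁻³ rad s⁻¹.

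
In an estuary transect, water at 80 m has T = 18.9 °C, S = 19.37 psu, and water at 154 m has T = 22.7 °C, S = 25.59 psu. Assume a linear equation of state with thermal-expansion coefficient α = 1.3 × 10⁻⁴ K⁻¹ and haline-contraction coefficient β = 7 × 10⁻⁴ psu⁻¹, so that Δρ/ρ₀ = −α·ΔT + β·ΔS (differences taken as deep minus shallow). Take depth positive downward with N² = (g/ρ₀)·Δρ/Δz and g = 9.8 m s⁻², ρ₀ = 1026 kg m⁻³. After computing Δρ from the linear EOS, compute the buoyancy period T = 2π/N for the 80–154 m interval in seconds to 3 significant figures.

ΔT = +3.8 K, ΔS = +6.22 psu (deep − shallow).
Δρ/ρ₀ = −αΔT + βΔS = -4.94 × 10⁻⁴ + 4.354 × 10⁻³ = 3.86 × 10⁻³, so Δρ ≈ 3.960 kg m⁻³.
N² = (g/ρ₀)·Δρ/Δz = g·(Δρ/ρ₀)/Δz = 9.8 × 3.86 × 10⁻³ / 74 = 5.1119 × 10⁻⁴ s⁻².
N = √(5.1119 × 10⁻⁴) = 0.022610 rad s⁻¹ → T = 2π/N = 277.89 s ≈ 278 s.

278 s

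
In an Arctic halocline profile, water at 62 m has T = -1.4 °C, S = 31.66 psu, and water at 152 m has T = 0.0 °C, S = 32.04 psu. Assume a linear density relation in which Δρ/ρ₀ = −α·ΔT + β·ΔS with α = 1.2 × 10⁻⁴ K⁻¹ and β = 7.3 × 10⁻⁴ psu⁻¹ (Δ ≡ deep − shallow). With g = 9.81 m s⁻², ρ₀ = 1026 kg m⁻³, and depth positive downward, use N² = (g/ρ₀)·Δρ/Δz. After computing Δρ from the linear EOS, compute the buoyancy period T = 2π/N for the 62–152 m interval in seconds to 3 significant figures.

ΔT = +1.4 K, ΔS = +0.38 psu (deep − shallow).
Δρ/ρ₀ = −αΔT + βΔS = -1.68 × 10⁻⁴ + 2.774 × 10⁻⁴ = 1.094 × 10⁻⁴, so Δρ ≈ 0.1122 kg m⁻³.
N² = (g/ρ₀)·Δρ/Δz = g·(Δρ/ρ₀)/Δz = 9.81 × 1.094 × 10⁻⁴ / 90 = 1.1925 × 10⁻⁵ s⁻².
N = √(1.1925 × 10⁻⁵) = 3.4533 × 10⁻³ rad s⁻¹ → T = 2π/N = 1.8195 × 10³ s ≈ 1.82 × 10³ s.

1.82 × 10³ s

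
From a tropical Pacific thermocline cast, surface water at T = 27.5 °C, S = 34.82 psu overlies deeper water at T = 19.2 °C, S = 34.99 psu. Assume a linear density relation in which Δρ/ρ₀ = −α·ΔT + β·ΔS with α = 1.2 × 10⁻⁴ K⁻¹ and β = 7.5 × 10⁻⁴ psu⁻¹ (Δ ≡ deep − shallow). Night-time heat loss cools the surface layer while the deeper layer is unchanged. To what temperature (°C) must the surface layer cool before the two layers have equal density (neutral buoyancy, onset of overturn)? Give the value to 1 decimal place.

Neutral buoyancy requires Δρ = 0, i.e. −α(T_deep − T_surf′) + β(S_deep − S_surf) = 0.
T_surf′ = T_deep − (β/α)·ΔS = 19.2 − (7.5 × 10⁻⁴/1.2 × 10⁻⁴)·(+0.17) = 18.137 °C.
Cooling required: 27.5 − (18.137) = 9.363 °C.

18.1 °C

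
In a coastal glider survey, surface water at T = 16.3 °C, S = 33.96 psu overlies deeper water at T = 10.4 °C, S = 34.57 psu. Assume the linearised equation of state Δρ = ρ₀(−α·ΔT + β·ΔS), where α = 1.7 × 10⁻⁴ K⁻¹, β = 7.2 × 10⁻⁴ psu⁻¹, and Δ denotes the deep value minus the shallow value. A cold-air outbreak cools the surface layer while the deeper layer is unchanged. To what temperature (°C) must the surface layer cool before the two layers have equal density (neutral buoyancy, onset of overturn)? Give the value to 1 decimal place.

7.8 °C

Neutral buoyancy requires Δρ = 0, i.e. −α(T_deep − T_surf′) + β(S_deep − S_surf) = 0.
T_surf′ = T_deep − (β/α)·ΔS = 10.4 − (7.2 × 10⁻⁴/1.7 × 10⁻⁴)·(+0.61) = 7.816 °C.
Cooling required: 16.3 − (7.816) = 8.484 °C.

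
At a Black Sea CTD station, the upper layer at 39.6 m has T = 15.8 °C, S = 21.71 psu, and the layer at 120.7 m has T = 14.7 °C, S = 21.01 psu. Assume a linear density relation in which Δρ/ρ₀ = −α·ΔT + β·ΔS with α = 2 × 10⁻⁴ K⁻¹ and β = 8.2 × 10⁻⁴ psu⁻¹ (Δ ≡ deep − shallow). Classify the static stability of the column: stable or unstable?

unstable

ΔT = 14.7 − 15.8 = -1.1 K and ΔS = 21.01 − 21.71 = -0.70 psu (deep − shallow).
−αΔT = 2.20 × 10⁻⁴; βΔS = -5.74 × 10⁻⁴; sum Δρ/ρ₀ = -3.54 × 10⁻⁴.
Δρ/ρ₀ < 0, so Δρ < 0: deeper water is lighter → statically unstable; the column would overturn.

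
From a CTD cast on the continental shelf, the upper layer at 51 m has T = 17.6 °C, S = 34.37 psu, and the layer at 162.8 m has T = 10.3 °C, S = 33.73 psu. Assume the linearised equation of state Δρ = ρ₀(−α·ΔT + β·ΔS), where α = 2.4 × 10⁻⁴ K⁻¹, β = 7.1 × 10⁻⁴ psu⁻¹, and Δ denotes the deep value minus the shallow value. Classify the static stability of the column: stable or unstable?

ΔT = 10.3 − 17.6 = -7.3 K and ΔS = 33.73 − 34.37 = -0.64 psu (deep − shallow).
−αΔT = 1.752 × 10⁻³; βΔS = -4.544 × 10⁻⁴; sum Δρ/ρ₀ = 1.2976 × 10⁻³.
Δρ/ρ₀ > 0, so Δρ > 0: deeper water is denser → statically stable.

stable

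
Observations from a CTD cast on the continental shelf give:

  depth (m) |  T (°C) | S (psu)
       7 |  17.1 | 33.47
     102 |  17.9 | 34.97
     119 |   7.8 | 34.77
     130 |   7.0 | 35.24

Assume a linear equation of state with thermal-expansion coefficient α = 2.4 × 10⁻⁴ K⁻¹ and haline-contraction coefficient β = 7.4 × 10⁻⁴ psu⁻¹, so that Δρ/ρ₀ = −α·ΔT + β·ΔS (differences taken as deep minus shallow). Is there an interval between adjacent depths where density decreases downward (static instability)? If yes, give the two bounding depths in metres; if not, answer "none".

Evaluate Δρ/ρ₀ = −αΔT + βΔS across each adjacent pair:
  7–102 m: −αΔT+βΔS = −(2.4 × 10⁻⁴)(+0.8)+(7.4 × 10⁻⁴)(+1.50) = 9.2 × 10⁻⁴ → stable
  102–119 m: −αΔT+βΔS = −(2.4 × 10⁻⁴)(-10.1)+(7.4 × 10⁻⁴)(-0.20) = 2.3 × 10⁻³ → stable
  119–130 m: −αΔT+βΔS = −(2.4 × 10⁻⁴)(-0.8)+(7.4 × 10⁻⁴)(+0.47) = 5.4 × 10⁻⁴ → stable
Every interval has Δρ > 0: the column is stably stratified throughout.

none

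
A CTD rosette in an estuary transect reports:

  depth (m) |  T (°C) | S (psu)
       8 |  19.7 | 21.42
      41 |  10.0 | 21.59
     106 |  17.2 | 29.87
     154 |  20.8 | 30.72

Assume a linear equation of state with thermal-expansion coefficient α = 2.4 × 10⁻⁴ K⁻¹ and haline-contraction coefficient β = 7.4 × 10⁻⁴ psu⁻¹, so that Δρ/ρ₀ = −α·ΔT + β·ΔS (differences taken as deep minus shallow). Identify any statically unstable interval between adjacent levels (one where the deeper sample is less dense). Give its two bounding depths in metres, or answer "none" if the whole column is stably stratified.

Evaluate Δρ/ρ₀ = −αΔT + βΔS across each adjacent pair:
  8–41 m: −αΔT+βΔS = −(2.4 × 10⁻⁴)(-9.7)+(7.4 × 10⁻⁴)(+0.17) = 2.5 × 10⁻³ → stable
  41–106 m: −αΔT+βΔS = −(2.4 × 10⁻⁴)(+7.2)+(7.4 × 10⁻⁴)(+8.28) = 4.4 × 10⁻³ → stable
  106–154 m: −αΔT+βΔS = −(2.4 × 10⁻⁴)(+3.6)+(7.4 × 10⁻⁴)(+0.85) = -2.4 × 10⁻⁴ → UNSTABLE
The 106–154 m interval has Δρ < 0: lighter water underlies denser water.

106–154 m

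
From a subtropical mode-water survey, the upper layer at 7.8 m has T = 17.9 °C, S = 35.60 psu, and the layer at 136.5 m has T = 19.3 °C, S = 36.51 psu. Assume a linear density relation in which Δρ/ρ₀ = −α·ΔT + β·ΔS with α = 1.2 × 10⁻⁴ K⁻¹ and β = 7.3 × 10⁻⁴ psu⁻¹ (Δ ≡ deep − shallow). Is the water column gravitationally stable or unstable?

stable

ΔT = 19.3 − 17.9 = +1.4 K and ΔS = 36.51 − 35.60 = +0.91 psu (deep − shallow).
−αΔT = -1.68 × 10⁻⁴; βΔS = 6.643 × 10⁻⁴; sum Δρ/ρ₀ = 4.963 × 10⁻⁴.
Δρ/ρ₀ > 0, so Δρ > 0: deeper water is denser → statically stable.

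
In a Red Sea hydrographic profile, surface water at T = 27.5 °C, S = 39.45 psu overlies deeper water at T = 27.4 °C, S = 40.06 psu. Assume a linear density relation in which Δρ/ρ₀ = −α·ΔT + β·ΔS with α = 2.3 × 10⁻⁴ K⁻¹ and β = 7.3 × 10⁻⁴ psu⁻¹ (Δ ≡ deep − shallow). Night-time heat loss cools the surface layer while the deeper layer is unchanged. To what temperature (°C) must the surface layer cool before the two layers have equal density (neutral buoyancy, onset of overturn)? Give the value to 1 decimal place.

25.5 °C

Neutral buoyancy requires Δρ = 0, i.e. −α(T_deep − T_surf′) + β(S_deep − S_surf) = 0.
T_surf′ = T_deep − (β/α)·ΔS = 27.4 − (7.3 × 10⁻⁴/2.3 × 10⁻⁴)·(+0.61) = 25.464 °C.
Cooling required: 27.5 − (25.464) = 2.036 °C.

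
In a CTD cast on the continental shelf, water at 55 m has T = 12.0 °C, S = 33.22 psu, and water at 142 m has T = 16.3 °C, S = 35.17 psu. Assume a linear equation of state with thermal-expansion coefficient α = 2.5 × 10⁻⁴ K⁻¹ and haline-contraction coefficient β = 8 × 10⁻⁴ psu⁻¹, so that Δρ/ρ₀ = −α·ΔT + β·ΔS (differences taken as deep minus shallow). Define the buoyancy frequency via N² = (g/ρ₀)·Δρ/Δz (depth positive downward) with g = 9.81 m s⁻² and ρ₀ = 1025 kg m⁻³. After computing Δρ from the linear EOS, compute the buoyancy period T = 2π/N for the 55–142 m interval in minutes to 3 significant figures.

ΔT = +4.3 K, ΔS = +1.95 psu (deep − shallow).
Δρ/ρ₀ = −αΔT + βΔS = -1.075 × 10⁻³ + 1.56 × 10⁻³ = 4.85 × 10⁻⁴, so Δρ ≈ 0.4971 kg m⁻³.
N² = (g/ρ₀)·Δρ/Δz = g·(Δρ/ρ₀)/Δz = 9.81 × 4.85 × 10⁻⁴ / 87 = 5.4688 × 10⁻⁵ s⁻².
N = √(5.4688 × 10⁻⁵) = 7.3951 × 10⁻³ rad s⁻¹ → T = 2π/N = 849.64 s = 14.161 min ≈ 14.2 min.

14.2 min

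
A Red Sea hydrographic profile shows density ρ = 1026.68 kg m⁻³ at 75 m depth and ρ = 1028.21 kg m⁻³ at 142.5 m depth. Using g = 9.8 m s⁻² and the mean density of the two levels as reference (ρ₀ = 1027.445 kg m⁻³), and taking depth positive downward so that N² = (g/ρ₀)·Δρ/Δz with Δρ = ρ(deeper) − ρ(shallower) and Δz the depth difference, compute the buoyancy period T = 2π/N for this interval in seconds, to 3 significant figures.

427 s

Δρ = 1028.21 − 1026.68 = 1.53 kg m⁻³ over Δz = 142.5 − 75 = 67.5 m.
N² = (9.8/1027.445) × (1.53/67.5) = 2.1620 × 10⁻⁴ s⁻².
N = √(2.1620 × 10⁻⁴) = 0.014704 rad s⁻¹, so T = 2π/N = 427.31 s ≈ 427 s.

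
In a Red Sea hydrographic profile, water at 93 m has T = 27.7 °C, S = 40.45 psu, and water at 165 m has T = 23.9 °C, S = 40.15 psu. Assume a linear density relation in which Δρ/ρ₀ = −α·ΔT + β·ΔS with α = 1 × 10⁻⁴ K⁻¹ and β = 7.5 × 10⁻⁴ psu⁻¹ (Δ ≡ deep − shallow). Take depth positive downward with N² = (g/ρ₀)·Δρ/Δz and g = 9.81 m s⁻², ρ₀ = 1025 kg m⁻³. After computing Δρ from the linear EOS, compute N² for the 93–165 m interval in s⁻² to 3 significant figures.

2.11 × 10⁻⁵ s⁻²

ΔT = -3.8 K, ΔS = -0.30 psu (deep − shallow).
Δρ/ρ₀ = −αΔT + βΔS = 3.80 × 10⁻⁴ − 2.25 × 10⁻⁴ = 1.55 × 10⁻⁴, so Δρ ≈ 0.1589 kg m⁻³.
N² = (g/ρ₀)·Δρ/Δz = g·(Δρ/ρ₀)/Δz = 9.81 × 1.55 × 10⁻⁴ / 72 = 2.1119 × 10⁻⁵ s⁻² ≈ 2.11 × 10⁻⁵ s⁻².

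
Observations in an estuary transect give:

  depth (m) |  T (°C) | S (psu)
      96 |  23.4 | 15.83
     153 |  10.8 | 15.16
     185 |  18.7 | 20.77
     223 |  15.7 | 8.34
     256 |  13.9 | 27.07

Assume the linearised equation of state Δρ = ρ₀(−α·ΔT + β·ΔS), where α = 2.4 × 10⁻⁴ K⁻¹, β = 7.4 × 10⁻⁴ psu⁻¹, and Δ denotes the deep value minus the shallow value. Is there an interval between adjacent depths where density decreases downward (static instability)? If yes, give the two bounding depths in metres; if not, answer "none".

Evaluate Δρ/ρ₀ = −αΔT + βΔS across each adjacent pair:
  96–153 m: −αΔT+βΔS = −(2.4 × 10⁻⁴)(-12.6)+(7.4 × 10⁻⁴)(-0.67) = 2.5 × 10⁻³ → stable
  153–185 m: −αΔT+βΔS = −(2.4 × 10⁻⁴)(+7.9)+(7.4 × 10⁻⁴)(+5.61) = 2.3 × 10⁻³ → stable
  185–223 m: −αΔT+βΔS = −(2.4 × 10⁻⁴)(-3.0)+(7.4 × 10⁻⁴)(-12.43) = -8.5 × 10⁻³ → UNSTABLE
  223–256 m: −αΔT+βΔS = −(2.4 × 10⁻⁴)(-1.8)+(7.4 × 10⁻⁴)(+18.73) = 0.014 → stable
The 185–223 m interval has Δρ < 0: lighter water underlies denser water.

185–223 m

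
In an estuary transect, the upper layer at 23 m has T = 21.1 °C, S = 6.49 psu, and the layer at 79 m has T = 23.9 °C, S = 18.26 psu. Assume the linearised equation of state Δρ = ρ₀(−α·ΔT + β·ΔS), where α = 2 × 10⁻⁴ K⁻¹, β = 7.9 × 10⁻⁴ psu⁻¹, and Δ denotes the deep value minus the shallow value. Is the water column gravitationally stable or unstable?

ΔT = 23.9 − 21.1 = +2.8 K and ΔS = 18.26 − 6.49 = +11.77 psu (deep − shallow).
−αΔT = -5.60 × 10⁻⁴; βΔS = 9.2983 × 10⁻³; sum Δρ/ρ₀ = 8.7383 × 10⁻³.
Δρ/ρ₀ > 0, so Δρ > 0: deeper water is denser → statically stable.

stable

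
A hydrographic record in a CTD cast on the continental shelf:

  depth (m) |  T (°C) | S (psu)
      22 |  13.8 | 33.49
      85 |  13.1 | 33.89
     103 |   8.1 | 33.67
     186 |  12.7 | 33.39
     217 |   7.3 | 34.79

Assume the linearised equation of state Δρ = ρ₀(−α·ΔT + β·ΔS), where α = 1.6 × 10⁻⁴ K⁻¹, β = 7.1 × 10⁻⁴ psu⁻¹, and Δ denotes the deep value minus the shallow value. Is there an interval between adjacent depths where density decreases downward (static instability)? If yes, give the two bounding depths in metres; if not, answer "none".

Evaluate Δρ/ρ₀ = −αΔT + βΔS across each adjacent pair:
  22–85 m: −αΔT+βΔS = −(1.6 × 10⁻⁴)(-0.7)+(7.1 × 10⁻⁴)(+0.40) = 4.0 × 10⁻⁴ → stable
  85–103 m: −αΔT+βΔS = −(1.6 × 10⁻⁴)(-5.0)+(7.1 × 10⁻⁴)(-0.22) = 6.4 × 10⁻⁴ → stable
  103–186 m: −αΔT+βΔS = −(1.6 × 10⁻⁴)(+4.6)+(7.1 × 10⁻⁴)(-0.28) = -9.3 × 10⁻⁴ → UNSTABLE
  186–217 m: −αΔT+βΔS = −(1.6 × 10⁻⁴)(-5.4)+(7.1 × 10⁻⁴)(+1.40) = 1.9 × 10⁻³ → stable
The 103–186 m interval has Δρ < 0: lighter water underlies denser water.

103–186 m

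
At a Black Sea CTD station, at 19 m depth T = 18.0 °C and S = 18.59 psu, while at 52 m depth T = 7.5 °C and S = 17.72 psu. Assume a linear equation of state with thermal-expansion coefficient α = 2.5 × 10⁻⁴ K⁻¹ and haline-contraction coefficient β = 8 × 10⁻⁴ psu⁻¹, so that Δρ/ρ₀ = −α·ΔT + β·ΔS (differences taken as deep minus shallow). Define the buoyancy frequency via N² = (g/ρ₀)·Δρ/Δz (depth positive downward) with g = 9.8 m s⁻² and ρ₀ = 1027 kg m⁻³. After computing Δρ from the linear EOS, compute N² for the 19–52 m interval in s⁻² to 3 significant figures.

5.73 × 10⁻⁴ s⁻²

ΔT = -10.5 K, ΔS = -0.87 psu (deep − shallow).
Δρ/ρ₀ = −αΔT + βΔS = 2.625 × 10⁻³ − 6.96 × 10⁻⁴ = 1.929 × 10⁻³, so Δρ ≈ 1.981 kg m⁻³.
N² = (g/ρ₀)·Δρ/Δz = g·(Δρ/ρ₀)/Δz = 9.8 × 1.929 × 10⁻³ / 33 = 5.7285 × 10⁻⁴ s⁻² ≈ 5.73 × 10⁻⁴ s⁻².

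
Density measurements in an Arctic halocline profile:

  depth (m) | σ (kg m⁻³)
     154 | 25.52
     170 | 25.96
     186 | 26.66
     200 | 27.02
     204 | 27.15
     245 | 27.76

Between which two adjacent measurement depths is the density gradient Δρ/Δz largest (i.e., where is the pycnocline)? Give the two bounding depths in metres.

170–186 m

Compute the density gradient over each adjacent pair:
  154–170 m: Δρ/Δz = 0.44/16 = 0.028 kg m⁻⁴
  170–186 m: Δρ/Δz = 0.70/16 = 0.044 kg m⁻⁴
  186–200 m: Δρ/Δz = 0.36/14 = 0.026 kg m⁻⁴
  200–204 m: Δρ/Δz = 0.13/4 = 0.033 kg m⁻⁴
  204–245 m: Δρ/Δz = 0.61/41 = 0.015 kg m⁻⁴
The largest gradient is in the 170–186 m interval — the pycnocline.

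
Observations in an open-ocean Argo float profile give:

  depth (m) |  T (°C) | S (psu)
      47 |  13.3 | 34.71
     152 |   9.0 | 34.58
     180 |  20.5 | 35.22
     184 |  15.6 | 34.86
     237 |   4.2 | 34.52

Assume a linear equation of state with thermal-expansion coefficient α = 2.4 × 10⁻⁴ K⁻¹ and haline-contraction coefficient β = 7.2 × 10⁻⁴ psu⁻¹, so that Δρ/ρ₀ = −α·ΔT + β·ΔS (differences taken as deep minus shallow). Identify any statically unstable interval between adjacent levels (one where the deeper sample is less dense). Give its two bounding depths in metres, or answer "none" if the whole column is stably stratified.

152–180 m

Evaluate Δρ/ρ₀ = −αΔT + βΔS across each adjacent pair:
  47–152 m: −αΔT+βΔS = −(2.4 × 10⁻⁴)(-4.3)+(7.2 × 10⁻⁴)(-0.13) = 9.4 × 10⁻⁴ → stable
  152–180 m: −αΔT+βΔS = −(2.4 × 10⁻⁴)(+11.5)+(7.2 × 10⁻⁴)(+0.64) = -2.3 × 10⁻³ → UNSTABLE
  180–184 m: −αΔT+βΔS = −(2.4 × 10⁻⁴)(-4.9)+(7.2 × 10⁻⁴)(-0.36) = 9.2 × 10⁻⁴ → stable
  184–237 m: −αΔT+βΔS = −(2.4 × 10⁻⁴)(-11.4)+(7.2 × 10⁻⁴)(-0.34) = 2.5 × 10⁻³ → stable
The 152–180 m interval has Δρ < 0: lighter water underlies denser water.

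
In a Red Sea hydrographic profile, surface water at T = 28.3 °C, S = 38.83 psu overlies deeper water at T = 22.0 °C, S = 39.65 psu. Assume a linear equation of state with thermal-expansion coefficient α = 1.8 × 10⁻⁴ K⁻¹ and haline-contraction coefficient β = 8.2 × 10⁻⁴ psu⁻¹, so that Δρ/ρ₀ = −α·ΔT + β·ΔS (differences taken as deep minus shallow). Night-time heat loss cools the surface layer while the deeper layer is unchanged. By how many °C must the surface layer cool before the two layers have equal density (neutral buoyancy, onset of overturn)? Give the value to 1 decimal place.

Neutral buoyancy requires Δρ = 0, i.e. −α(T_deep − T_surf′) + β(S_deep − S_surf) = 0.
T_surf′ = T_deep − (β/α)·ΔS = 22.0 − (8.2 × 10⁻⁴/1.8 × 10⁻⁴)·(+0.82) = 18.264 °C.
Cooling required: 28.3 − (18.264) = 10.036 °C.

10.0 °C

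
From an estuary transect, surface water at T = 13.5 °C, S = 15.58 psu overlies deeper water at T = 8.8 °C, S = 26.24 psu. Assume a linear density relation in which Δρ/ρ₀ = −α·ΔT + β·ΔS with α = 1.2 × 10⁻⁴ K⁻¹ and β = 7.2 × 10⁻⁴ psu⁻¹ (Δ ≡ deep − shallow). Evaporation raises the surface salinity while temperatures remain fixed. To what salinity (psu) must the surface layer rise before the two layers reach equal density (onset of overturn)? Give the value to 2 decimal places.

Neutral buoyancy requires −α(T_deep − T_surf) + β(S_deep − S_surf′) = 0.
S_surf′ = S_deep − (α/β)·ΔT = 26.24 − (1.2 × 10⁻⁴/7.2 × 10⁻⁴)·(-4.7) = 27.0233 psu.
Increase required: 27.0233 − 15.58 = 11.4433 psu.

27.02 psu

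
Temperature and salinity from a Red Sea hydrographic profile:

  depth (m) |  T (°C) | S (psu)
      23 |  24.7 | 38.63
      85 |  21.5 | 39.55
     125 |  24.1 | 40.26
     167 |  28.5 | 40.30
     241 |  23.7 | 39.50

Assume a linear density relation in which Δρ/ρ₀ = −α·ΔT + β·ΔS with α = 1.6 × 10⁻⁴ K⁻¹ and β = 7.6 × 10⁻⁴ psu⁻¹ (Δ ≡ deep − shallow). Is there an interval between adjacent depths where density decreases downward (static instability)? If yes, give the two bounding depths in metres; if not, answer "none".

125–167 m

Evaluate Δρ/ρ₀ = −αΔT + βΔS across each adjacent pair:
  23–85 m: −αΔT+βΔS = −(1.6 × 10⁻⁴)(-3.2)+(7.6 × 10⁻⁴)(+0.92) = 1.2 × 10⁻³ → stable
  85–125 m: −αΔT+βΔS = −(1.6 × 10⁻⁴)(+2.6)+(7.6 × 10⁻⁴)(+0.71) = 1.2 × 10⁻⁴ → stable
  125–167 m: −αΔT+βΔS = −(1.6 × 10⁻⁴)(+4.4)+(7.6 × 10⁻⁴)(+0.04) = -6.7 × 10⁻⁴ → UNSTABLE
  167–241 m: −αΔT+βΔS = −(1.6 × 10⁻⁴)(-4.8)+(7.6 × 10⁻⁴)(-0.80) = 1.6 × 10⁻⁴ → stable
The 125–167 m interval has Δρ < 0: lighter water underlies denser water.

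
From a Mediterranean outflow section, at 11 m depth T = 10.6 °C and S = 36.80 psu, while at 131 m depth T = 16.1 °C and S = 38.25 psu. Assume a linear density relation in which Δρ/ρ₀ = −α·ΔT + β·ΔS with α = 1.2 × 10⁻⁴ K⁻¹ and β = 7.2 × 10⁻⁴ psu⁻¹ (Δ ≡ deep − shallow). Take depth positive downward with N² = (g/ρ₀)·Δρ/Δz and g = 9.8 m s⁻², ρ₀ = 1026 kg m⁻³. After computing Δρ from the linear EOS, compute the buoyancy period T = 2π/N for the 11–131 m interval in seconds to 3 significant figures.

1.12 × 10³ s

ΔT = +5.5 K, ΔS = +1.45 psu (deep − shallow).
Δρ/ρ₀ = −αΔT + βΔS = -6.60 × 10⁻⁴ + 1.044 × 10⁻³ = 3.84 × 10⁻⁴, so Δρ ≈ 0.3940 kg m⁻³.
N² = (g/ρ₀)·Δρ/Δz = g·(Δρ/ρ₀)/Δz = 9.8 × 3.84 × 10⁻⁴ / 120 = 3.1360 × 10⁻⁵ s⁻².
N = √(3.1360 × 10⁻⁵) = 5.6000 × 10⁻³ rad s⁻¹ → T = 2π/N = 1.1220 × 10³ s ≈ 1.12 × 10³ s.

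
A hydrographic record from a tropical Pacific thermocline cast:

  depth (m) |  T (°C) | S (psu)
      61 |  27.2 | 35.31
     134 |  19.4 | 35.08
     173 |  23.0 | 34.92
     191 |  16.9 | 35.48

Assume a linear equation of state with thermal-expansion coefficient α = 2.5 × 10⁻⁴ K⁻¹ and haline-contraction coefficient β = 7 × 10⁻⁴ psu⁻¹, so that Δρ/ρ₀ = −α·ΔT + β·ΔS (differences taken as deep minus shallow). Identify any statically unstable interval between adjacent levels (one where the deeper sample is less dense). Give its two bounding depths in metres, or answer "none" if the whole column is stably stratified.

Evaluate Δρ/ρ₀ = −αΔT + βΔS across each adjacent pair:
  61–134 m: −αΔT+βΔS = −(2.5 × 10⁻⁴)(-7.8)+(7 × 10⁻⁴)(-0.23) = 1.8 × 10⁻³ → stable
  134–173 m: −αΔT+βΔS = −(2.5 × 10⁻⁴)(+3.6)+(7 × 10⁻⁴)(-0.16) = -1.0 × 10⁻³ → UNSTABLE
  173–191 m: −αΔT+βΔS = −(2.5 × 10⁻⁴)(-6.1)+(7 × 10⁻⁴)(+0.56) = 1.9 × 10⁻³ → stable
The 134–173 m interval has Δρ < 0: lighter water underlies denser water.

134–173 m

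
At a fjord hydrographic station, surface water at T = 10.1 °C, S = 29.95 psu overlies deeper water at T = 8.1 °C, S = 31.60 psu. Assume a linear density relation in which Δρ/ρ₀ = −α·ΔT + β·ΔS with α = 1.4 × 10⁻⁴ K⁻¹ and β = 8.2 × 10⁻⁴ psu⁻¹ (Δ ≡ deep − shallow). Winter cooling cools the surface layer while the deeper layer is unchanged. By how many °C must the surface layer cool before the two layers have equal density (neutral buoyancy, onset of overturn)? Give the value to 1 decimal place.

11.7 °C

Neutral buoyancy requires Δρ = 0, i.e. −α(T_deep − T_surf′) + β(S_deep − S_surf) = 0.
T_surf′ = T_deep − (β/α)·ΔS = 8.1 − (8.2 × 10⁻⁴/1.4 × 10⁻⁴)·(+1.65) = -1.564 °C.
Cooling required: 10.1 − (-1.564) = 11.664 °C.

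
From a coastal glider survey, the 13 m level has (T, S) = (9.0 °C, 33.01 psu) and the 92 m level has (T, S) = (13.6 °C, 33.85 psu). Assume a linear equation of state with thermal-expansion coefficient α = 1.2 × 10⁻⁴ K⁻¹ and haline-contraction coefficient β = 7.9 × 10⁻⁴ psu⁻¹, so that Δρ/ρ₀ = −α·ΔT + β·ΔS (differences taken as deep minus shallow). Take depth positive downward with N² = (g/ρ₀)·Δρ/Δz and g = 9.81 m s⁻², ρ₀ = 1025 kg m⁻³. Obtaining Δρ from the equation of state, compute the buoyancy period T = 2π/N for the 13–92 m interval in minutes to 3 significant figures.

ΔT = +4.6 K, ΔS = +0.84 psu (deep − shallow).
Δρ/ρ₀ = −αΔT + βΔS = -5.52 × 10⁻⁴ + 6.636 × 10⁻⁴ = 1.116 × 10⁻⁴, so Δρ ≈ 0.1144 kg m⁻³.
N² = (g/ρ₀)·Δρ/Δz = g·(Δρ/ρ₀)/Δz = 9.81 × 1.116 × 10⁻⁴ / 79 = 1.3858 × 10⁻⁵ s⁻².
N = √(1.3858 × 10⁻⁵) = 3.7226 × 10⁻³ rad s⁻¹ → T = 2π/N = 1.6878 × 10³ s = 28.130 min ≈ 28.1 min.

28.1 min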